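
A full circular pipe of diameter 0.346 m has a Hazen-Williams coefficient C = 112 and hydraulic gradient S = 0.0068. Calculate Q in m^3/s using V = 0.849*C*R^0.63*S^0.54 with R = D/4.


For a full circular pipe, R = D/4 = 0.346/4 = 0.0865 m.
V = 0.849 * 112 * 0.0865^0.63 * 0.0068^0.54
  = 0.849 * 112 * 0.213954 * 0.067539
  = 1.374 m/s.
Pipe area A = pi*D^2/4 = pi*0.346^2/4 = 0.094 m^2.
Q = A * V = 0.094 * 1.374 = 0.1292 m^3/s.

0.1292


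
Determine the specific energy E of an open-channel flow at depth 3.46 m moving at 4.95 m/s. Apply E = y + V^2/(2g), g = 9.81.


Specific energy E = y + V^2/(2g).
Velocity head = V^2/(2g) = 4.95^2 / (2*9.81) = 24.5025 / 19.62 = 1.2489 m.
E = 3.46 + 1.2489 = 4.7089 m.

4.7089


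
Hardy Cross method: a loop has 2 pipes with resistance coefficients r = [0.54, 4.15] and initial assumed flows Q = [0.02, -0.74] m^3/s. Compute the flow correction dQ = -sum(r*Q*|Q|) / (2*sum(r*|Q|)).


Numerator terms (r*Q*|Q|): 0.54*0.02*|0.02| = 0.0002; 4.15*-0.74*|-0.74| = -2.2725.
Sum of numerator = -2.2723.
Denominator terms (r*|Q|): 0.54*|0.02| = 0.0108; 4.15*|-0.74| = 3.071.
2 * sum of denominator = 2 * 3.0818 = 6.1636.
dQ = --2.2723 / 6.1636 = 0.3687 m^3/s.

0.3687


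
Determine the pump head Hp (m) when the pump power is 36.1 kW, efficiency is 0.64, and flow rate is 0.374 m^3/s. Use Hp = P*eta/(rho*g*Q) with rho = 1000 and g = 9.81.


Pump head formula: Hp = P * eta / (rho * g * Q).
Numerator: P * eta = 36.1 * 1000 * 0.64 = 23104.0 W.
Denominator: rho * g * Q = 1000 * 9.81 * 0.374 = 3668.94.
Hp = 23104.0 / 3668.94 = 6.3 m.

6.3


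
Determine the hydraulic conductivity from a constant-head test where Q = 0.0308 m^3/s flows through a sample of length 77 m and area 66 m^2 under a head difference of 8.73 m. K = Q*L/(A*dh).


From K = Q*L / (A*dh):
Numerator: Q*L = 0.0308 * 77 = 2.3716.
Denominator: A*dh = 66 * 8.73 = 576.18.
K = 2.3716 / 576.18 = 0.004116 m/s.

0.004116


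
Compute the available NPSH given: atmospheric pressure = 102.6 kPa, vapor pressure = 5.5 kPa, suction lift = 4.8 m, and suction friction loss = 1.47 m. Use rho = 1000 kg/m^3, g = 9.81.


NPSHa = p_atm/(rho*g) - z_s - hf_s - p_vap/(rho*g).
p_atm/(rho*g) = 102.6*1000 / (1000*9.81) = 10.459 m.
p_vap/(rho*g) = 5.5*1000 / (1000*9.81) = 0.561 m.
NPSHa = 10.459 - 4.8 - 1.47 - 0.561
      = 3.63 m.

3.63


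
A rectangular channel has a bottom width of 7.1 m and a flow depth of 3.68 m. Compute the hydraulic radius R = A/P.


For a rectangular section:
Flow area A = b * y = 7.1 * 3.68 = 26.13 m^2.
Wetted perimeter P = b + 2y = 7.1 + 2*3.68 = 14.46 m.
Hydraulic radius R = A/P = 26.13 / 14.46 = 1.8069 m.

1.8069


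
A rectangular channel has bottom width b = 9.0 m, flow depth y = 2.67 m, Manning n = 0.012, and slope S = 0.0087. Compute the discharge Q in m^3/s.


For a rectangular channel, the cross-sectional area A = b * y = 9.0 * 2.67 = 24.03 m^2.
The wetted perimeter P = b + 2y = 9.0 + 2*2.67 = 14.34 m.
Hydraulic radius R = A/P = 24.03/14.34 = 1.6757 m.
Velocity V = (1/n)*R^(2/3)*S^(1/2) = (1/0.012)*1.6757^(2/3)*0.0087^(1/2) = 10.966 m/s.
Discharge Q = A * V = 24.03 * 10.966 = 263.513 m^3/s.

263.513


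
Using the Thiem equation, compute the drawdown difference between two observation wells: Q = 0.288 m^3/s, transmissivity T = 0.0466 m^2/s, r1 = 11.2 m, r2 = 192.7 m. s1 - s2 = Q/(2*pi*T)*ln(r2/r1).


Thiem equation: s1 - s2 = Q/(2*pi*T) * ln(r2/r1).
ln(r2/r1) = ln(192.7/11.2) = 2.8452.
Q/(2*pi*T) = 0.288 / (2*pi*0.0466) = 0.288 / 0.2928 = 0.9836.
s1 - s2 = 0.9836 * 2.8452 = 2.7986 m.

2.7986


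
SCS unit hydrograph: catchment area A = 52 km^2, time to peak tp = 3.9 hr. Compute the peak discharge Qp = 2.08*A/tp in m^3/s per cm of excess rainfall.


SCS formula: Qp = 2.08 * A / tp.
Qp = 2.08 * 52 / 3.9
   = 108.16 / 3.9
   = 27.73 m^3/s per cm.

27.73


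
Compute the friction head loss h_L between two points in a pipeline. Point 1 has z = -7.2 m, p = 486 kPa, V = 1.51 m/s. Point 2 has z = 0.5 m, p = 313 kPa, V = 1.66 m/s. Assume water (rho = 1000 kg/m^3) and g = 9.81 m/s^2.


Total head at each section: H = z + p/(rho*g) + V^2/(2g).
H1 = -7.2 + 486*1000/(1000*9.81) + 1.51^2/(2*9.81)
   = -7.2 + 49.541 + 0.1162
   = 42.457 m.
H2 = 0.5 + 313*1000/(1000*9.81) + 1.66^2/(2*9.81)
   = 0.5 + 31.906 + 0.1404
   = 32.547 m.
h_L = H1 - H2 = 42.457 - 32.547 = 9.911 m.

9.911


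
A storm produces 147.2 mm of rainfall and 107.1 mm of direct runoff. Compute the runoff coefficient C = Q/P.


The runoff coefficient C = runoff depth / rainfall depth.
C = 107.1 / 147.2
  = 0.7276.

0.7276


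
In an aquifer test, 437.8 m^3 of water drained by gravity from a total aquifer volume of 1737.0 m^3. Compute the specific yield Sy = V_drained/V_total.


Specific yield Sy = Volume drained / Total volume.
Sy = 437.8 / 1737.0
   = 0.252.

0.252


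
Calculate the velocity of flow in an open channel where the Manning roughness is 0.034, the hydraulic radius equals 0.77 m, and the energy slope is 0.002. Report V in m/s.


Manning's equation gives V = (1/n) * R^(2/3) * S^(1/2).
First, compute R^(2/3) = 0.77^(2/3) = 0.8401.
Next, S^(1/2) = 0.002^(1/2) = 0.044721.
Then 1/n = 1/0.034 = 29.41.
V = 29.41 * 0.8401 * 0.044721 = 1.105 m/s.

1.105


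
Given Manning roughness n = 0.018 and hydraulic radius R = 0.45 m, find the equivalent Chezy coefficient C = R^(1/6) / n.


The Chezy coefficient relates to Manning's n through C = R^(1/6) / n.
R^(1/6) = 0.45^(1/6) = 0.875391.
C = 0.875391 / 0.018 = 48.63 m^(1/2)/s.

48.63


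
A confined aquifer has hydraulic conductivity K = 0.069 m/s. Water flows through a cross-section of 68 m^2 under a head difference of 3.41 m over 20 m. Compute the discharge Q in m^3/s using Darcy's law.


Darcy's law: Q = K * A * i, where i = dh/L.
Hydraulic gradient i = 3.41 / 20 = 0.1705.
Q = 0.069 * 68 * 0.1705
  = 0.8 m^3/s.

0.8


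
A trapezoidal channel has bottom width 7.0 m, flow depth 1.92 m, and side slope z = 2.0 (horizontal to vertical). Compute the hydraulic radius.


For a trapezoidal section with side slope z:
A = (b + z*y)*y = (7.0 + 2.0*1.92)*1.92 = 20.813 m^2.
P = b + 2*y*sqrt(1 + z^2) = 7.0 + 2*1.92*sqrt(1 + 2.0^2) = 15.587 m.
R = A/P = 20.813 / 15.587 = 1.3353 m.

1.3353


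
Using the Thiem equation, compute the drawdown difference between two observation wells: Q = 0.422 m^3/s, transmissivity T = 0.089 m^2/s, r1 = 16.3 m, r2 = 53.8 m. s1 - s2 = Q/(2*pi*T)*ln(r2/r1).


Thiem equation: s1 - s2 = Q/(2*pi*T) * ln(r2/r1).
ln(r2/r1) = ln(53.8/16.3) = 1.1941.
Q/(2*pi*T) = 0.422 / (2*pi*0.089) = 0.422 / 0.5592 = 0.7546.
s1 - s2 = 0.7546 * 1.1941 = 0.9011 m.

0.9011


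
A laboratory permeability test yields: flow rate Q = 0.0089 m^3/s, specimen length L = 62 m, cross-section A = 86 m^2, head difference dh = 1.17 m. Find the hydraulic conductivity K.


From K = Q*L / (A*dh):
Numerator: Q*L = 0.0089 * 62 = 0.5518.
Denominator: A*dh = 86 * 1.17 = 100.62.
K = 0.5518 / 100.62 = 0.005484 m/s.

0.005484


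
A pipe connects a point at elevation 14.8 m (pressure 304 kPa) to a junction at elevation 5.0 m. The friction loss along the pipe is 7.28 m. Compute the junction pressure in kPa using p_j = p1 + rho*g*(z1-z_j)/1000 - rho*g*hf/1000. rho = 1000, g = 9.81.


Junction pressure: p_j = p1 + rho*g*(z1 - z_j)/1000 - rho*g*hf/1000.
Elevation term = 1000*9.81*(14.8 - 5.0)/1000 = 96.138 kPa.
Friction term = 1000*9.81*7.28/1000 = 71.417 kPa.
p_j = 304 + 96.138 - 71.417 = 328.72 kPa.

328.72


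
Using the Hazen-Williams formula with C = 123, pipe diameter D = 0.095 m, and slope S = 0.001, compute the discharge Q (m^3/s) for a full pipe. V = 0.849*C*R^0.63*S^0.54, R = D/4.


For a full circular pipe, R = D/4 = 0.095/4 = 0.0238 m.
V = 0.849 * 123 * 0.0238^0.63 * 0.001^0.54
  = 0.849 * 123 * 0.094769 * 0.023988
  = 0.2374 m/s.
Pipe area A = pi*D^2/4 = pi*0.095^2/4 = 0.0071 m^2.
Q = A * V = 0.0071 * 0.2374 = 0.0017 m^3/s.

0.0017


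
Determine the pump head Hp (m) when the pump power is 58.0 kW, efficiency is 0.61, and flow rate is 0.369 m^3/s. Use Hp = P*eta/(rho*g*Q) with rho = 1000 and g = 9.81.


Pump head formula: Hp = P * eta / (rho * g * Q).
Numerator: P * eta = 58.0 * 1000 * 0.61 = 35380.0 W.
Denominator: rho * g * Q = 1000 * 9.81 * 0.369 = 3619.89.
Hp = 35380.0 / 3619.89 = 9.77 m.

9.77


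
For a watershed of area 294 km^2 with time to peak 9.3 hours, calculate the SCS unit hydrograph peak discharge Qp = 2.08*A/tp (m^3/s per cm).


SCS formula: Qp = 2.08 * A / tp.
Qp = 2.08 * 294 / 9.3
   = 611.52 / 9.3
   = 65.75 m^3/s per cm.

65.75


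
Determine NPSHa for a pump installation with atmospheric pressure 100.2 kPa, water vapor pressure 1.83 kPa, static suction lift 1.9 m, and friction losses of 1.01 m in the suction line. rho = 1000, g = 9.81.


NPSHa = p_atm/(rho*g) - z_s - hf_s - p_vap/(rho*g).
p_atm/(rho*g) = 100.2*1000 / (1000*9.81) = 10.214 m.
p_vap/(rho*g) = 1.83*1000 / (1000*9.81) = 0.187 m.
NPSHa = 10.214 - 1.9 - 1.01 - 0.187
      = 7.12 m.

7.12


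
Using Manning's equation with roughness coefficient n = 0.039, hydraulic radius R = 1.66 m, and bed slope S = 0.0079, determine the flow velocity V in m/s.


Manning's equation gives V = (1/n) * R^(2/3) * S^(1/2).
First, compute R^(2/3) = 1.66^(2/3) = 1.402.
Next, S^(1/2) = 0.0079^(1/2) = 0.088882.
Then 1/n = 1/0.039 = 25.64.
V = 25.64 * 1.402 * 0.088882 = 3.1951 m/s.

3.1951


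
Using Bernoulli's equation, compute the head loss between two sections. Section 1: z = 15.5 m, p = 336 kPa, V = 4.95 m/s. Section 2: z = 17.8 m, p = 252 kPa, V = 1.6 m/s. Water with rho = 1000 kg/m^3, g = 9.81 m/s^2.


Total head at each section: H = z + p/(rho*g) + V^2/(2g).
H1 = 15.5 + 336*1000/(1000*9.81) + 4.95^2/(2*9.81)
   = 15.5 + 34.251 + 1.2489
   = 51.0 m.
H2 = 17.8 + 252*1000/(1000*9.81) + 1.6^2/(2*9.81)
   = 17.8 + 25.688 + 0.1305
   = 43.619 m.
h_L = H1 - H2 = 51.0 - 43.619 = 7.381 m.

7.381


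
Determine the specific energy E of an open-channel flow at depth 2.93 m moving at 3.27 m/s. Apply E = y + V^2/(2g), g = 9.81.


Specific energy E = y + V^2/(2g).
Velocity head = V^2/(2g) = 3.27^2 / (2*9.81) = 10.6929 / 19.62 = 0.545 m.
E = 2.93 + 0.545 = 3.475 m.

3.475


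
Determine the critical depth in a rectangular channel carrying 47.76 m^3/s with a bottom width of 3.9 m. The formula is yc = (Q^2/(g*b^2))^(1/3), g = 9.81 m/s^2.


Using yc = (Q^2 / (g * b^2))^(1/3):
Q^2 = 47.76^2 = 2281.02.
g * b^2 = 9.81 * 3.9^2 = 9.81 * 15.21 = 149.21.
Q^2 / (g*b^2) = 2281.02 / 149.21 = 15.2873.
yc = 15.2873^(1/3) = 2.4819 m.

2.4819


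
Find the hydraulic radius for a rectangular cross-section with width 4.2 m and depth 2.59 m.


For a rectangular section:
Flow area A = b * y = 4.2 * 2.59 = 10.88 m^2.
Wetted perimeter P = b + 2y = 4.2 + 2*2.59 = 9.38 m.
Hydraulic radius R = A/P = 10.88 / 9.38 = 1.1597 m.

1.1597


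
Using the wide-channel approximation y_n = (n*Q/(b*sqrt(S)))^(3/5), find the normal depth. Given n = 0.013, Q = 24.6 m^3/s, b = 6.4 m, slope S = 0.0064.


We use the wide-channel approximation y_n = (n*Q/(b*sqrt(S)))^(3/5).
sqrt(S) = sqrt(0.0064) = 0.08.
Numerator: n*Q = 0.013 * 24.6 = 0.3198.
Denominator: b*sqrt(S) = 6.4 * 0.08 = 0.512.
arg = 0.6246.
y_n = 0.6246^(3/5) = 0.754 m.

0.754


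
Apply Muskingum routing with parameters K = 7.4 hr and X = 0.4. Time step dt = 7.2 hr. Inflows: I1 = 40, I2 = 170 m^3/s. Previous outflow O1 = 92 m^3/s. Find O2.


Muskingum coefficients:
denom = 2*K*(1-X) + dt = 2*7.4*(1-0.4) + 7.2 = 16.08.
C0 = (dt - 2*K*X)/denom = (7.2 - 2*7.4*0.4)/16.08 = 0.0796.
C1 = (dt + 2*K*X)/denom = (7.2 + 2*7.4*0.4)/16.08 = 0.8159.
C2 = (2*K*(1-X) - dt)/denom = 0.1045.
O2 = C0*I2 + C1*I1 + C2*O1
   = 0.0796*170 + 0.8159*40 + 0.1045*92
   = 55.78 m^3/s.

55.78


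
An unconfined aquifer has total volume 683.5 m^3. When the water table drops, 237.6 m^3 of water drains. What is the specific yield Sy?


Specific yield Sy = Volume drained / Total volume.
Sy = 237.6 / 683.5
   = 0.3476.

0.3476


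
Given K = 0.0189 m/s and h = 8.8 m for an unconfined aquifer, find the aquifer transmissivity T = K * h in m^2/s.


Transmissivity is defined as T = K * h.
T = 0.0189 * 8.8
  = 0.1663 m^2/s.

0.1663


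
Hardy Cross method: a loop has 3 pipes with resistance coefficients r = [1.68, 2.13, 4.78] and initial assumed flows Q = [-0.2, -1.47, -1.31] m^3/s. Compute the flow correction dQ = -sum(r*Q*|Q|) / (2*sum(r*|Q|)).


Numerator terms (r*Q*|Q|): 1.68*-0.2*|-0.2| = -0.0672; 2.13*-1.47*|-1.47| = -4.6027; 4.78*-1.31*|-1.31| = -8.203.
Sum of numerator = -12.8729.
Denominator terms (r*|Q|): 1.68*|-0.2| = 0.336; 2.13*|-1.47| = 3.1311; 4.78*|-1.31| = 6.2618.
2 * sum of denominator = 2 * 9.7289 = 19.4578.
dQ = --12.8729 / 19.4578 = 0.6616 m^3/s.

0.6616


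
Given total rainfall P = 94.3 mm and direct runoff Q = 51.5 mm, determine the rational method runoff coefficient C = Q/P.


The runoff coefficient C = runoff depth / rainfall depth.
C = 51.5 / 94.3
  = 0.5461.

0.5461


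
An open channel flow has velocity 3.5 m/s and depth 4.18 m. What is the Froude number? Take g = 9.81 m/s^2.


The Froude number is defined as Fr = V / sqrt(g*y).
g*y = 9.81 * 4.18 = 41.0058.
sqrt(g*y) = sqrt(41.0058) = 6.4036.
Fr = 3.5 / 6.4036 = 0.5466.

0.5466


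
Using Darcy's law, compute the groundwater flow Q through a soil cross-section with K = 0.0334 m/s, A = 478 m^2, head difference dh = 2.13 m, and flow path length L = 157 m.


Darcy's law: Q = K * A * i, where i = dh/L.
Hydraulic gradient i = 2.13 / 157 = 0.013567.
Q = 0.0334 * 478 * 0.013567
  = 0.2166 m^3/s.

0.2166


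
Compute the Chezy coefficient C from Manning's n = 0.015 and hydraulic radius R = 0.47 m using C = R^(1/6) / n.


The Chezy coefficient relates to Manning's n through C = R^(1/6) / n.
R^(1/6) = 0.47^(1/6) = 0.881758.
C = 0.881758 / 0.015 = 58.78 m^(1/2)/s.

58.78


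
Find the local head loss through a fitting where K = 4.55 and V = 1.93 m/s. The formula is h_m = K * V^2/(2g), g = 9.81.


Minor loss formula: h_m = K * V^2/(2g).
V^2 = 1.93^2 = 3.7249.
V^2/(2g) = 3.7249 / 19.62 = 0.1899 m.
h_m = 4.55 * 0.1899 = 0.8638 m.

0.8638


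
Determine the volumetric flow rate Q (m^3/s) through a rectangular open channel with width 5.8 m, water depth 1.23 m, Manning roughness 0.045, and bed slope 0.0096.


For a rectangular channel, the cross-sectional area A = b * y = 5.8 * 1.23 = 7.13 m^2.
The wetted perimeter P = b + 2y = 5.8 + 2*1.23 = 8.26 m.
Hydraulic radius R = A/P = 7.13/8.26 = 0.8637 m.
Velocity V = (1/n)*R^(2/3)*S^(1/2) = (1/0.045)*0.8637^(2/3)*0.0096^(1/2) = 1.9747 m/s.
Discharge Q = A * V = 7.13 * 1.9747 = 14.087 m^3/s.

14.087


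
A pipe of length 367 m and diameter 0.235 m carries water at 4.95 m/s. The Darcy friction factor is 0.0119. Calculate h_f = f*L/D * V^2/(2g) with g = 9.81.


Darcy-Weisbach equation: h_f = f * (L/D) * V^2/(2g).
f * L/D = 0.0119 * 367/0.235 = 18.5843.
V^2/(2g) = 4.95^2 / (2*9.81) = 24.5025 / 19.62 = 1.2489 m.
h_f = 18.5843 * 1.2489 = 23.209 m.

23.209


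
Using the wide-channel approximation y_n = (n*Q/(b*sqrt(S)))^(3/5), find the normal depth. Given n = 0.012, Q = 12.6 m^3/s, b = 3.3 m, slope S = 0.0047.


We use the wide-channel approximation y_n = (n*Q/(b*sqrt(S)))^(3/5).
sqrt(S) = sqrt(0.0047) = 0.068557.
Numerator: n*Q = 0.012 * 12.6 = 0.1512.
Denominator: b*sqrt(S) = 3.3 * 0.068557 = 0.226238.
arg = 0.6683.
y_n = 0.6683^(3/5) = 0.7852 m.

0.7852


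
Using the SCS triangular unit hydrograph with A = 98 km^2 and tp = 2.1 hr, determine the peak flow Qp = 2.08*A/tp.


SCS formula: Qp = 2.08 * A / tp.
Qp = 2.08 * 98 / 2.1
   = 203.84 / 2.1
   = 97.07 m^3/s per cm.

97.07


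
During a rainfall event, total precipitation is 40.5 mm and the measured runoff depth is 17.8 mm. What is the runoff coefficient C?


The runoff coefficient C = runoff depth / rainfall depth.
C = 17.8 / 40.5
  = 0.4395.

0.4395


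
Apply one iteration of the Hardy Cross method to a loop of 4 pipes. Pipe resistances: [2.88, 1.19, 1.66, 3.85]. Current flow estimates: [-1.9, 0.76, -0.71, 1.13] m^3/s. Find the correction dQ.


Numerator terms (r*Q*|Q|): 2.88*-1.9*|-1.9| = -10.3968; 1.19*0.76*|0.76| = 0.6873; 1.66*-0.71*|-0.71| = -0.8368; 3.85*1.13*|1.13| = 4.9161.
Sum of numerator = -5.6302.
Denominator terms (r*|Q|): 2.88*|-1.9| = 5.472; 1.19*|0.76| = 0.9044; 1.66*|-0.71| = 1.1786; 3.85*|1.13| = 4.3505.
2 * sum of denominator = 2 * 11.9055 = 23.811.
dQ = --5.6302 / 23.811 = 0.2365 m^3/s.

0.2365


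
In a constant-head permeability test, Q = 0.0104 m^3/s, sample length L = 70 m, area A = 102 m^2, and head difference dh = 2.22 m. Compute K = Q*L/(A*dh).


From K = Q*L / (A*dh):
Numerator: Q*L = 0.0104 * 70 = 0.728.
Denominator: A*dh = 102 * 2.22 = 226.44.
K = 0.728 / 226.44 = 0.003215 m/s.

0.003215


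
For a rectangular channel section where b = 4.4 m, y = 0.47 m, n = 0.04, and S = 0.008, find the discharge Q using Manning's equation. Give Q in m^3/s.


For a rectangular channel, the cross-sectional area A = b * y = 4.4 * 0.47 = 2.07 m^2.
The wetted perimeter P = b + 2y = 4.4 + 2*0.47 = 5.34 m.
Hydraulic radius R = A/P = 2.07/5.34 = 0.3873 m.
Velocity V = (1/n)*R^(2/3)*S^(1/2) = (1/0.04)*0.3873^(2/3)*0.008^(1/2) = 1.188 m/s.
Discharge Q = A * V = 2.07 * 1.188 = 2.457 m^3/s.

2.457


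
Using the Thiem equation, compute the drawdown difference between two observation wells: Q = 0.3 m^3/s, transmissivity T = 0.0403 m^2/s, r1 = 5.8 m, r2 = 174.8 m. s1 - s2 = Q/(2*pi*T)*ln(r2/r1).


Thiem equation: s1 - s2 = Q/(2*pi*T) * ln(r2/r1).
ln(r2/r1) = ln(174.8/5.8) = 3.4058.
Q/(2*pi*T) = 0.3 / (2*pi*0.0403) = 0.3 / 0.2532 = 1.1848.
s1 - s2 = 1.1848 * 3.4058 = 4.0351 m.

4.0351


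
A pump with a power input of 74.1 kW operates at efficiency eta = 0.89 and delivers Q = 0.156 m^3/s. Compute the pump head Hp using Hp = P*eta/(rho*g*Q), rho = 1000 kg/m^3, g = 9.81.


Pump head formula: Hp = P * eta / (rho * g * Q).
Numerator: P * eta = 74.1 * 1000 * 0.89 = 65949.0 W.
Denominator: rho * g * Q = 1000 * 9.81 * 0.156 = 1530.36.
Hp = 65949.0 / 1530.36 = 43.09 m.

43.09


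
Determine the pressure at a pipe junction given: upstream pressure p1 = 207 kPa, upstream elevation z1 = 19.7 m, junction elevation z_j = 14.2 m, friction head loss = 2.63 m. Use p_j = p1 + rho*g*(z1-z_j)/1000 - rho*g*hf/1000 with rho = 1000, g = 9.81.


Junction pressure: p_j = p1 + rho*g*(z1 - z_j)/1000 - rho*g*hf/1000.
Elevation term = 1000*9.81*(19.7 - 14.2)/1000 = 53.955 kPa.
Friction term = 1000*9.81*2.63/1000 = 25.8 kPa.
p_j = 207 + 53.955 - 25.8 = 235.15 kPa.

235.15


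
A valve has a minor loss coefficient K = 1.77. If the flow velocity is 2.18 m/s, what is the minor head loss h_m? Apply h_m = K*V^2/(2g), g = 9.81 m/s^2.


Minor loss formula: h_m = K * V^2/(2g).
V^2 = 2.18^2 = 4.7524.
V^2/(2g) = 4.7524 / 19.62 = 0.2422 m.
h_m = 1.77 * 0.2422 = 0.4287 m.

0.4287


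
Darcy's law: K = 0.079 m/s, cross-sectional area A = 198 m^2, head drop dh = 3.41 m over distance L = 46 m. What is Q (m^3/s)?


Darcy's law: Q = K * A * i, where i = dh/L.
Hydraulic gradient i = 3.41 / 46 = 0.07413.
Q = 0.079 * 198 * 0.07413
  = 1.1595 m^3/s.

1.1595


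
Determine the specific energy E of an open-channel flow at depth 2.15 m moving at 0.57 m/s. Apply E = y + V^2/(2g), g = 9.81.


Specific energy E = y + V^2/(2g).
Velocity head = V^2/(2g) = 0.57^2 / (2*9.81) = 0.3249 / 19.62 = 0.0166 m.
E = 2.15 + 0.0166 = 2.1666 m.

2.1666


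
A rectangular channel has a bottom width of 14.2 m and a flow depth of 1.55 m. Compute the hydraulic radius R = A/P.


For a rectangular section:
Flow area A = b * y = 14.2 * 1.55 = 22.01 m^2.
Wetted perimeter P = b + 2y = 14.2 + 2*1.55 = 17.3 m.
Hydraulic radius R = A/P = 22.01 / 17.3 = 1.2723 m.

1.2723


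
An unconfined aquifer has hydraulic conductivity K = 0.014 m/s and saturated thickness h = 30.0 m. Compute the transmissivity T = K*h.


Transmissivity is defined as T = K * h.
T = 0.014 * 30.0
  = 0.42 m^2/s.

0.42


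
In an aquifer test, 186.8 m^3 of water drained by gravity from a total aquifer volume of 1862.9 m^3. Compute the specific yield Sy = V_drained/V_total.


Specific yield Sy = Volume drained / Total volume.
Sy = 186.8 / 1862.9
   = 0.1003.

0.1003


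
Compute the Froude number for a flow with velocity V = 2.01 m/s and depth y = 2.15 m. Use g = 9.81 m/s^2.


The Froude number is defined as Fr = V / sqrt(g*y).
g*y = 9.81 * 2.15 = 21.0915.
sqrt(g*y) = sqrt(21.0915) = 4.5925.
Fr = 2.01 / 4.5925 = 0.4377.

0.4377


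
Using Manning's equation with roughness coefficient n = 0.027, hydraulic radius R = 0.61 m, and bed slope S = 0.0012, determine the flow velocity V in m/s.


Manning's equation gives V = (1/n) * R^(2/3) * S^(1/2).
First, compute R^(2/3) = 0.61^(2/3) = 0.7193.
Next, S^(1/2) = 0.0012^(1/2) = 0.034641.
Then 1/n = 1/0.027 = 37.04.
V = 37.04 * 0.7193 * 0.034641 = 0.9228 m/s.

0.9228


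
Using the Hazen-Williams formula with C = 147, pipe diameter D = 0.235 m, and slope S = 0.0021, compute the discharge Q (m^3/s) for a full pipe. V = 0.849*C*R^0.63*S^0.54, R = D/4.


For a full circular pipe, R = D/4 = 0.235/4 = 0.0587 m.
V = 0.849 * 147 * 0.0587^0.63 * 0.0021^0.54
  = 0.849 * 147 * 0.167678 * 0.03581
  = 0.7494 m/s.
Pipe area A = pi*D^2/4 = pi*0.235^2/4 = 0.0434 m^2.
Q = A * V = 0.0434 * 0.7494 = 0.0325 m^3/s.

0.0325


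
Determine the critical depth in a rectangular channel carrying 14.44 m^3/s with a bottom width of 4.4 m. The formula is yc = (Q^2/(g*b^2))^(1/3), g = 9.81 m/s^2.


Using yc = (Q^2 / (g * b^2))^(1/3):
Q^2 = 14.44^2 = 208.51.
g * b^2 = 9.81 * 4.4^2 = 9.81 * 19.36 = 189.92.
Q^2 / (g*b^2) = 208.51 / 189.92 = 1.0979.
yc = 1.0979^(1/3) = 1.0316 m.

1.0316


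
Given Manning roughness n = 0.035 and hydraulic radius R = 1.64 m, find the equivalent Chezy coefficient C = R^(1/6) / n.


The Chezy coefficient relates to Manning's n through C = R^(1/6) / n.
R^(1/6) = 1.64^(1/6) = 1.085944.
C = 1.085944 / 0.035 = 31.03 m^(1/2)/s.

31.03


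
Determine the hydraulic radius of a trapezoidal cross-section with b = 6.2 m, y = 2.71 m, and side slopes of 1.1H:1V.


For a trapezoidal section with side slope z:
A = (b + z*y)*y = (6.2 + 1.1*2.71)*2.71 = 24.881 m^2.
P = b + 2*y*sqrt(1 + z^2) = 6.2 + 2*2.71*sqrt(1 + 1.1^2) = 14.257 m.
R = A/P = 24.881 / 14.257 = 1.7451 m.

1.7451


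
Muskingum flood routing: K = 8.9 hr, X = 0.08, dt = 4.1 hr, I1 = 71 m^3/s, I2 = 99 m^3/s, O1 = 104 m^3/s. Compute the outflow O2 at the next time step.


Muskingum coefficients:
denom = 2*K*(1-X) + dt = 2*8.9*(1-0.08) + 4.1 = 20.476.
C0 = (dt - 2*K*X)/denom = (4.1 - 2*8.9*0.08)/20.476 = 0.1307.
C1 = (dt + 2*K*X)/denom = (4.1 + 2*8.9*0.08)/20.476 = 0.2698.
C2 = (2*K*(1-X) - dt)/denom = 0.5995.
O2 = C0*I2 + C1*I1 + C2*O1
   = 0.1307*99 + 0.2698*71 + 0.5995*104
   = 94.44 m^3/s.

94.44


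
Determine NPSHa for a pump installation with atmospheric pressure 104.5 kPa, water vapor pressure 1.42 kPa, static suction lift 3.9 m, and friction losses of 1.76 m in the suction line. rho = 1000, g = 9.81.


NPSHa = p_atm/(rho*g) - z_s - hf_s - p_vap/(rho*g).
p_atm/(rho*g) = 104.5*1000 / (1000*9.81) = 10.652 m.
p_vap/(rho*g) = 1.42*1000 / (1000*9.81) = 0.145 m.
NPSHa = 10.652 - 3.9 - 1.76 - 0.145
      = 4.85 m.

4.85


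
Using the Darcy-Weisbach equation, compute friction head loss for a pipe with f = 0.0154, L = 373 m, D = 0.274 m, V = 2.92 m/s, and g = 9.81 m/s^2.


Darcy-Weisbach equation: h_f = f * (L/D) * V^2/(2g).
f * L/D = 0.0154 * 373/0.274 = 20.9642.
V^2/(2g) = 2.92^2 / (2*9.81) = 8.5264 / 19.62 = 0.4346 m.
h_f = 20.9642 * 0.4346 = 9.111 m.

9.111


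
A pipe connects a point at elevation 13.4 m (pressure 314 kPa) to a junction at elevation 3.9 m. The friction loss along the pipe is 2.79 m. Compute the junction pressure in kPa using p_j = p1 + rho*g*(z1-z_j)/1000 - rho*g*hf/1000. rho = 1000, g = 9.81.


Junction pressure: p_j = p1 + rho*g*(z1 - z_j)/1000 - rho*g*hf/1000.
Elevation term = 1000*9.81*(13.4 - 3.9)/1000 = 93.195 kPa.
Friction term = 1000*9.81*2.79/1000 = 27.37 kPa.
p_j = 314 + 93.195 - 27.37 = 379.83 kPa.

379.83


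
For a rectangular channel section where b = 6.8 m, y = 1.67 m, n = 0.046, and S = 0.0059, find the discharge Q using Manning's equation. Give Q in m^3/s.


For a rectangular channel, the cross-sectional area A = b * y = 6.8 * 1.67 = 11.36 m^2.
The wetted perimeter P = b + 2y = 6.8 + 2*1.67 = 10.14 m.
Hydraulic radius R = A/P = 11.36/10.14 = 1.1199 m.
Velocity V = (1/n)*R^(2/3)*S^(1/2) = (1/0.046)*1.1199^(2/3)*0.0059^(1/2) = 1.8008 m/s.
Discharge Q = A * V = 11.36 * 1.8008 = 20.45 m^3/s.

20.45


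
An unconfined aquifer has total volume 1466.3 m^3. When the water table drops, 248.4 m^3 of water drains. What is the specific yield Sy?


Specific yield Sy = Volume drained / Total volume.
Sy = 248.4 / 1466.3
   = 0.1694.

0.1694


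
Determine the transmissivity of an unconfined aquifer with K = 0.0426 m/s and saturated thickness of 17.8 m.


Transmissivity is defined as T = K * h.
T = 0.0426 * 17.8
  = 0.7583 m^2/s.

0.7583


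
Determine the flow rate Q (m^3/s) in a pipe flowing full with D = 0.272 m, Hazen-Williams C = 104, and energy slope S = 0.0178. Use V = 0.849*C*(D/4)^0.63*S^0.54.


For a full circular pipe, R = D/4 = 0.272/4 = 0.068 m.
V = 0.849 * 104 * 0.068^0.63 * 0.0178^0.54
  = 0.849 * 104 * 0.183857 * 0.11356
  = 1.8435 m/s.
Pipe area A = pi*D^2/4 = pi*0.272^2/4 = 0.0581 m^2.
Q = A * V = 0.0581 * 1.8435 = 0.1071 m^3/s.

0.1071


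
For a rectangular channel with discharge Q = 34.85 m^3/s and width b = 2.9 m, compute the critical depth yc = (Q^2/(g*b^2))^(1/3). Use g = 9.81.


Using yc = (Q^2 / (g * b^2))^(1/3):
Q^2 = 34.85^2 = 1214.52.
g * b^2 = 9.81 * 2.9^2 = 9.81 * 8.41 = 82.5.
Q^2 / (g*b^2) = 1214.52 / 82.5 = 14.7215.
yc = 14.7215^(1/3) = 2.4508 m.

2.4508


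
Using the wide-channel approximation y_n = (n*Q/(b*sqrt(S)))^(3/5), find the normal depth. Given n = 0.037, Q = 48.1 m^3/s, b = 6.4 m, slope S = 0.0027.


We use the wide-channel approximation y_n = (n*Q/(b*sqrt(S)))^(3/5).
sqrt(S) = sqrt(0.0027) = 0.051962.
Numerator: n*Q = 0.037 * 48.1 = 1.7797.
Denominator: b*sqrt(S) = 6.4 * 0.051962 = 0.332557.
arg = 5.3516.
y_n = 5.3516^(3/5) = 2.7358 m.

2.7358


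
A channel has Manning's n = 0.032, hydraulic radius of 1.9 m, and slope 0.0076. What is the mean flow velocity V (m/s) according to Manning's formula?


Manning's equation gives V = (1/n) * R^(2/3) * S^(1/2).
First, compute R^(2/3) = 1.9^(2/3) = 1.534.
Next, S^(1/2) = 0.0076^(1/2) = 0.087178.
Then 1/n = 1/0.032 = 31.25.
V = 31.25 * 1.534 * 0.087178 = 4.1792 m/s.

4.1792


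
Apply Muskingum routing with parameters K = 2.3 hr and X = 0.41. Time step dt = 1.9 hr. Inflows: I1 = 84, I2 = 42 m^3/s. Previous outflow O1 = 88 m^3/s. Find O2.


Muskingum coefficients:
denom = 2*K*(1-X) + dt = 2*2.3*(1-0.41) + 1.9 = 4.614.
C0 = (dt - 2*K*X)/denom = (1.9 - 2*2.3*0.41)/4.614 = 0.003.
C1 = (dt + 2*K*X)/denom = (1.9 + 2*2.3*0.41)/4.614 = 0.8205.
C2 = (2*K*(1-X) - dt)/denom = 0.1764.
O2 = C0*I2 + C1*I1 + C2*O1
   = 0.003*42 + 0.8205*84 + 0.1764*88
   = 84.58 m^3/s.

84.58


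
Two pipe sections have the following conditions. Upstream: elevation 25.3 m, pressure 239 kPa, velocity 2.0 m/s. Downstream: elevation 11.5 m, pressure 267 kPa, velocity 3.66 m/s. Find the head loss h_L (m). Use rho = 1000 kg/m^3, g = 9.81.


Total head at each section: H = z + p/(rho*g) + V^2/(2g).
H1 = 25.3 + 239*1000/(1000*9.81) + 2.0^2/(2*9.81)
   = 25.3 + 24.363 + 0.2039
   = 49.867 m.
H2 = 11.5 + 267*1000/(1000*9.81) + 3.66^2/(2*9.81)
   = 11.5 + 27.217 + 0.6828
   = 39.4 m.
h_L = H1 - H2 = 49.867 - 39.4 = 10.467 m.

10.467


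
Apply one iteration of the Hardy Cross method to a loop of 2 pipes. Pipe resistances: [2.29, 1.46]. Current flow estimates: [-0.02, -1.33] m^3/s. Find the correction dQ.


Numerator terms (r*Q*|Q|): 2.29*-0.02*|-0.02| = -0.0009; 1.46*-1.33*|-1.33| = -2.5826.
Sum of numerator = -2.5835.
Denominator terms (r*|Q|): 2.29*|-0.02| = 0.0458; 1.46*|-1.33| = 1.9418.
2 * sum of denominator = 2 * 1.9876 = 3.9752.
dQ = --2.5835 / 3.9752 = 0.6499 m^3/s.

0.6499


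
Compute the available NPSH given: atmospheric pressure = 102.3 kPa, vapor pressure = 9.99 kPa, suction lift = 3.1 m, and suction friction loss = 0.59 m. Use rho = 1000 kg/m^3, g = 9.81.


NPSHa = p_atm/(rho*g) - z_s - hf_s - p_vap/(rho*g).
p_atm/(rho*g) = 102.3*1000 / (1000*9.81) = 10.428 m.
p_vap/(rho*g) = 9.99*1000 / (1000*9.81) = 1.018 m.
NPSHa = 10.428 - 3.1 - 0.59 - 1.018
      = 5.72 m.

5.72


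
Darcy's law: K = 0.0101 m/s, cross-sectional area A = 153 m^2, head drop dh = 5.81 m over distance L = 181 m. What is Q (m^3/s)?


Darcy's law: Q = K * A * i, where i = dh/L.
Hydraulic gradient i = 5.81 / 181 = 0.032099.
Q = 0.0101 * 153 * 0.032099
  = 0.0496 m^3/s.

0.0496


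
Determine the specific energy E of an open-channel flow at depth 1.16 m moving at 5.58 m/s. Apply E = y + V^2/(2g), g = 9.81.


Specific energy E = y + V^2/(2g).
Velocity head = V^2/(2g) = 5.58^2 / (2*9.81) = 31.1364 / 19.62 = 1.587 m.
E = 1.16 + 1.587 = 2.747 m.

2.747


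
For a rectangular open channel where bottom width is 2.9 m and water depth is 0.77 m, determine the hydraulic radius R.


For a rectangular section:
Flow area A = b * y = 2.9 * 0.77 = 2.23 m^2.
Wetted perimeter P = b + 2y = 2.9 + 2*0.77 = 4.44 m.
Hydraulic radius R = A/P = 2.23 / 4.44 = 0.5029 m.

0.5029


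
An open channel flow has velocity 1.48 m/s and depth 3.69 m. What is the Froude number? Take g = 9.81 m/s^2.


The Froude number is defined as Fr = V / sqrt(g*y).
g*y = 9.81 * 3.69 = 36.1989.
sqrt(g*y) = sqrt(36.1989) = 6.0166.
Fr = 1.48 / 6.0166 = 0.246.

0.246


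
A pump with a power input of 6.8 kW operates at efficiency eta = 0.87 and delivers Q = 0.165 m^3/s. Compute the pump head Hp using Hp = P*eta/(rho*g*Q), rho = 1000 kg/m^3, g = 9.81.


Pump head formula: Hp = P * eta / (rho * g * Q).
Numerator: P * eta = 6.8 * 1000 * 0.87 = 5916.0 W.
Denominator: rho * g * Q = 1000 * 9.81 * 0.165 = 1618.65.
Hp = 5916.0 / 1618.65 = 3.65 m.

3.65


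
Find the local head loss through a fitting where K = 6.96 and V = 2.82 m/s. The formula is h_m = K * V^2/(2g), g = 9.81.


Minor loss formula: h_m = K * V^2/(2g).
V^2 = 2.82^2 = 7.9524.
V^2/(2g) = 7.9524 / 19.62 = 0.4053 m.
h_m = 6.96 * 0.4053 = 2.821 m.

2.821


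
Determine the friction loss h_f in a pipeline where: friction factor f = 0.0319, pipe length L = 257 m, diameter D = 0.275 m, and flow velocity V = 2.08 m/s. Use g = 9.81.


Darcy-Weisbach equation: h_f = f * (L/D) * V^2/(2g).
f * L/D = 0.0319 * 257/0.275 = 29.812.
V^2/(2g) = 2.08^2 / (2*9.81) = 4.3264 / 19.62 = 0.2205 m.
h_f = 29.812 * 0.2205 = 6.574 m.

6.574


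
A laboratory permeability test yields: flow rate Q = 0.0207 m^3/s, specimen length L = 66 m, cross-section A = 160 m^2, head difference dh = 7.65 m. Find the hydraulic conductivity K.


From K = Q*L / (A*dh):
Numerator: Q*L = 0.0207 * 66 = 1.3662.
Denominator: A*dh = 160 * 7.65 = 1224.0.
K = 1.3662 / 1224.0 = 0.001116 m/s.

0.001116


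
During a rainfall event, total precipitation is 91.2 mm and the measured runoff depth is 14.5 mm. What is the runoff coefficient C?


The runoff coefficient C = runoff depth / rainfall depth.
C = 14.5 / 91.2
  = 0.159.

0.159


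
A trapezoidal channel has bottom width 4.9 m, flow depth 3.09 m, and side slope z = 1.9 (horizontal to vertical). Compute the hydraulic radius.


For a trapezoidal section with side slope z:
A = (b + z*y)*y = (4.9 + 1.9*3.09)*3.09 = 33.282 m^2.
P = b + 2*y*sqrt(1 + z^2) = 4.9 + 2*3.09*sqrt(1 + 1.9^2) = 18.169 m.
R = A/P = 33.282 / 18.169 = 1.8318 m.

1.8318


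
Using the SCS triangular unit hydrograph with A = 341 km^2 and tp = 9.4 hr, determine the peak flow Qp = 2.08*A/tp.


SCS formula: Qp = 2.08 * A / tp.
Qp = 2.08 * 341 / 9.4
   = 709.28 / 9.4
   = 75.46 m^3/s per cm.

75.46


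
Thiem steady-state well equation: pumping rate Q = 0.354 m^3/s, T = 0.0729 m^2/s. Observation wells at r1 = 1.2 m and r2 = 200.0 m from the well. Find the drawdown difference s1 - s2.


Thiem equation: s1 - s2 = Q/(2*pi*T) * ln(r2/r1).
ln(r2/r1) = ln(200.0/1.2) = 5.116.
Q/(2*pi*T) = 0.354 / (2*pi*0.0729) = 0.354 / 0.458 = 0.7729.
s1 - s2 = 0.7729 * 5.116 = 3.9539 m.

3.9539


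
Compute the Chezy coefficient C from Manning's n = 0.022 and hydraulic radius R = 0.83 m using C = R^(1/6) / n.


The Chezy coefficient relates to Manning's n through C = R^(1/6) / n.
R^(1/6) = 0.83^(1/6) = 0.969422.
C = 0.969422 / 0.022 = 44.06 m^(1/2)/s.

44.06


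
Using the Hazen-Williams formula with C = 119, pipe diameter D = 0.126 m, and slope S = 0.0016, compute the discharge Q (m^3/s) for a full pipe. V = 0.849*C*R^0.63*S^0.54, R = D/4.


For a full circular pipe, R = D/4 = 0.126/4 = 0.0315 m.
V = 0.849 * 119 * 0.0315^0.63 * 0.0016^0.54
  = 0.849 * 119 * 0.113223 * 0.030919
  = 0.3537 m/s.
Pipe area A = pi*D^2/4 = pi*0.126^2/4 = 0.0125 m^2.
Q = A * V = 0.0125 * 0.3537 = 0.0044 m^3/s.

0.0044


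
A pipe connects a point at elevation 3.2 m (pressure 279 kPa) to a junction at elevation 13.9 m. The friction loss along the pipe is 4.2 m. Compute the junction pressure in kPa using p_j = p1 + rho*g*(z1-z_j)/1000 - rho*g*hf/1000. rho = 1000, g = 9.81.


Junction pressure: p_j = p1 + rho*g*(z1 - z_j)/1000 - rho*g*hf/1000.
Elevation term = 1000*9.81*(3.2 - 13.9)/1000 = -104.967 kPa.
Friction term = 1000*9.81*4.2/1000 = 41.202 kPa.
p_j = 279 + -104.967 - 41.202 = 132.83 kPa.

132.83


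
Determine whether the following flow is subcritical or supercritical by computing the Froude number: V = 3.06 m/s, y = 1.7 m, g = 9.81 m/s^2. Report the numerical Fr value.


The Froude number is defined as Fr = V / sqrt(g*y).
g*y = 9.81 * 1.7 = 16.677.
sqrt(g*y) = sqrt(16.677) = 4.0837.
Fr = 3.06 / 4.0837 = 0.7493.
Since Fr < 1, the flow is subcritical.

0.7493


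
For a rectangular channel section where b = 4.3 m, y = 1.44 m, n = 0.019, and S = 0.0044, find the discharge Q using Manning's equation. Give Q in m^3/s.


For a rectangular channel, the cross-sectional area A = b * y = 4.3 * 1.44 = 6.19 m^2.
The wetted perimeter P = b + 2y = 4.3 + 2*1.44 = 7.18 m.
Hydraulic radius R = A/P = 6.19/7.18 = 0.8624 m.
Velocity V = (1/n)*R^(2/3)*S^(1/2) = (1/0.019)*0.8624^(2/3)*0.0044^(1/2) = 3.1631 m/s.
Discharge Q = A * V = 6.19 * 3.1631 = 19.586 m^3/s.

19.586


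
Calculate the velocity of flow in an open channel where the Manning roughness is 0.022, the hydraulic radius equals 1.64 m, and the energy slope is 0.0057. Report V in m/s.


Manning's equation gives V = (1/n) * R^(2/3) * S^(1/2).
First, compute R^(2/3) = 1.64^(2/3) = 1.3907.
Next, S^(1/2) = 0.0057^(1/2) = 0.075498.
Then 1/n = 1/0.022 = 45.45.
V = 45.45 * 1.3907 * 0.075498 = 4.7725 m/s.

4.7725


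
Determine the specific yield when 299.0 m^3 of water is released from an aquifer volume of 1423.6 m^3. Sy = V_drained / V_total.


Specific yield Sy = Volume drained / Total volume.
Sy = 299.0 / 1423.6
   = 0.21.

0.21


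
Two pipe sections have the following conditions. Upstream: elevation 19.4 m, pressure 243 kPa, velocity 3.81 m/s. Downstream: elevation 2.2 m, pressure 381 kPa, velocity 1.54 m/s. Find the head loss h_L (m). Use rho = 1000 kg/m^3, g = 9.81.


Total head at each section: H = z + p/(rho*g) + V^2/(2g).
H1 = 19.4 + 243*1000/(1000*9.81) + 3.81^2/(2*9.81)
   = 19.4 + 24.771 + 0.7399
   = 44.911 m.
H2 = 2.2 + 381*1000/(1000*9.81) + 1.54^2/(2*9.81)
   = 2.2 + 38.838 + 0.1209
   = 41.159 m.
h_L = H1 - H2 = 44.911 - 41.159 = 3.752 m.

3.752


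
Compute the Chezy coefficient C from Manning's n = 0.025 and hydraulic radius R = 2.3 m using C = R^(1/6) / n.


The Chezy coefficient relates to Manning's n through C = R^(1/6) / n.
R^(1/6) = 2.3^(1/6) = 1.148915.
C = 1.148915 / 0.025 = 45.96 m^(1/2)/s.

45.96


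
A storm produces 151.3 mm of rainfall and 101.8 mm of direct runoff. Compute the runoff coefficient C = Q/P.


The runoff coefficient C = runoff depth / rainfall depth.
C = 101.8 / 151.3
  = 0.6728.

0.6728


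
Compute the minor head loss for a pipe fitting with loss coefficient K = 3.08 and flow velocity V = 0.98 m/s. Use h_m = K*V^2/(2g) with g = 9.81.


Minor loss formula: h_m = K * V^2/(2g).
V^2 = 0.98^2 = 0.9604.
V^2/(2g) = 0.9604 / 19.62 = 0.049 m.
h_m = 3.08 * 0.049 = 0.1508 m.

0.1508


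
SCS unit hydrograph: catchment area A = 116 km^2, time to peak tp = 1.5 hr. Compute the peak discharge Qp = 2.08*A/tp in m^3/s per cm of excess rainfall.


SCS formula: Qp = 2.08 * A / tp.
Qp = 2.08 * 116 / 1.5
   = 241.28 / 1.5
   = 160.85 m^3/s per cm.

160.85


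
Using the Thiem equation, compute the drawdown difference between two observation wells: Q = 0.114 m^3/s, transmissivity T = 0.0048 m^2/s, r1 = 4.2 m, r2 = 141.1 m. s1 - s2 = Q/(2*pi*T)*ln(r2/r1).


Thiem equation: s1 - s2 = Q/(2*pi*T) * ln(r2/r1).
ln(r2/r1) = ln(141.1/4.2) = 3.5144.
Q/(2*pi*T) = 0.114 / (2*pi*0.0048) = 0.114 / 0.0302 = 3.7799.
s1 - s2 = 3.7799 * 3.5144 = 13.2841 m.

13.2841


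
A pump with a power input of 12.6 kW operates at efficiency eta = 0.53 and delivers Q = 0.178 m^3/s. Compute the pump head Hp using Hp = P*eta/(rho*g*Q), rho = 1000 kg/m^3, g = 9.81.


Pump head formula: Hp = P * eta / (rho * g * Q).
Numerator: P * eta = 12.6 * 1000 * 0.53 = 6678.0 W.
Denominator: rho * g * Q = 1000 * 9.81 * 0.178 = 1746.18.
Hp = 6678.0 / 1746.18 = 3.82 m.

3.82


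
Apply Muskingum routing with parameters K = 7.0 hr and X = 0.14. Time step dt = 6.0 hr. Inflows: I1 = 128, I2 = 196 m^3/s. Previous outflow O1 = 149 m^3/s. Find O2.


Muskingum coefficients:
denom = 2*K*(1-X) + dt = 2*7.0*(1-0.14) + 6.0 = 18.04.
C0 = (dt - 2*K*X)/denom = (6.0 - 2*7.0*0.14)/18.04 = 0.2239.
C1 = (dt + 2*K*X)/denom = (6.0 + 2*7.0*0.14)/18.04 = 0.4412.
C2 = (2*K*(1-X) - dt)/denom = 0.3348.
O2 = C0*I2 + C1*I1 + C2*O1
   = 0.2239*196 + 0.4412*128 + 0.3348*149
   = 150.26 m^3/s.

150.26


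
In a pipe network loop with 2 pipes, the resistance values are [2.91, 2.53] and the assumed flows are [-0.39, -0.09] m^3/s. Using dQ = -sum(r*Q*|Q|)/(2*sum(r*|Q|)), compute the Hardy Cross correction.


Numerator terms (r*Q*|Q|): 2.91*-0.39*|-0.39| = -0.4426; 2.53*-0.09*|-0.09| = -0.0205.
Sum of numerator = -0.4631.
Denominator terms (r*|Q|): 2.91*|-0.39| = 1.1349; 2.53*|-0.09| = 0.2277.
2 * sum of denominator = 2 * 1.3626 = 2.7252.
dQ = --0.4631 / 2.7252 = 0.1699 m^3/s.

0.1699


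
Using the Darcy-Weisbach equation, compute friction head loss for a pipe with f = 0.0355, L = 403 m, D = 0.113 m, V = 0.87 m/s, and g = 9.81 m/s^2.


Darcy-Weisbach equation: h_f = f * (L/D) * V^2/(2g).
f * L/D = 0.0355 * 403/0.113 = 126.6062.
V^2/(2g) = 0.87^2 / (2*9.81) = 0.7569 / 19.62 = 0.0386 m.
h_f = 126.6062 * 0.0386 = 4.884 m.

4.884


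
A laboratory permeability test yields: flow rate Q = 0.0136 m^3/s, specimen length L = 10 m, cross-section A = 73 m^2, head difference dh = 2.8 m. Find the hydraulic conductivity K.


From K = Q*L / (A*dh):
Numerator: Q*L = 0.0136 * 10 = 0.136.
Denominator: A*dh = 73 * 2.8 = 204.4.
K = 0.136 / 204.4 = 0.000665 m/s.

0.000665


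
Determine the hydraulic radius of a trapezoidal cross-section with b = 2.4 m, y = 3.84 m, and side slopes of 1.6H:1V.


For a trapezoidal section with side slope z:
A = (b + z*y)*y = (2.4 + 1.6*3.84)*3.84 = 32.809 m^2.
P = b + 2*y*sqrt(1 + z^2) = 2.4 + 2*3.84*sqrt(1 + 1.6^2) = 16.891 m.
R = A/P = 32.809 / 16.891 = 1.9424 m.

1.9424


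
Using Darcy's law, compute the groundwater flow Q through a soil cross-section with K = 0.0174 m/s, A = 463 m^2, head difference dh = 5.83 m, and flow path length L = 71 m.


Darcy's law: Q = K * A * i, where i = dh/L.
Hydraulic gradient i = 5.83 / 71 = 0.082113.
Q = 0.0174 * 463 * 0.082113
  = 0.6615 m^3/s.

0.6615


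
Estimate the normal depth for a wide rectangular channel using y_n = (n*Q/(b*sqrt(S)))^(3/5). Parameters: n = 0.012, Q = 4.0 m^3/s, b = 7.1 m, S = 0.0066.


We use the wide-channel approximation y_n = (n*Q/(b*sqrt(S)))^(3/5).
sqrt(S) = sqrt(0.0066) = 0.08124.
Numerator: n*Q = 0.012 * 4.0 = 0.048.
Denominator: b*sqrt(S) = 7.1 * 0.08124 = 0.576804.
arg = 0.0832.
y_n = 0.0832^(3/5) = 0.225 m.

0.225
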